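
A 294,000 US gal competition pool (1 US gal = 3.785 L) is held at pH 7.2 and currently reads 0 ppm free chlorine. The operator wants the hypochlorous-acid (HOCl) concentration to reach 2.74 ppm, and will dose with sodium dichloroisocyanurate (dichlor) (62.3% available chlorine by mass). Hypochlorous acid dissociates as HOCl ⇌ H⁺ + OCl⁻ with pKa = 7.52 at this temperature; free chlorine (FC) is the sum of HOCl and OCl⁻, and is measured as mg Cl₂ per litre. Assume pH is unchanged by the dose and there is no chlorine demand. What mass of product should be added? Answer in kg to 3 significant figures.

Volume: 294,000 US gal × 3.785 L/gal = 1,112,790 L.
[OCl⁻]/[HOCl] = 10^(pH − pKa) = 10^(7.2 − 7.52) = 0.4786; fraction as HOCl = 1/(1 + 0.4786) = 0.6763.
Free chlorine required for 2.74 ppm HOCl: 2.74 / 0.6763 = 4.051 ppm.
FC to add: 4.051 − 0 = 4.051 mg/L as Cl₂.
Cl₂ equivalent: 4.051 mg/L × 1,112,790 L = 4508 g.
Product at 62.3% available Cl: 4508 / 0.623 = 7237 g.

7.24 kg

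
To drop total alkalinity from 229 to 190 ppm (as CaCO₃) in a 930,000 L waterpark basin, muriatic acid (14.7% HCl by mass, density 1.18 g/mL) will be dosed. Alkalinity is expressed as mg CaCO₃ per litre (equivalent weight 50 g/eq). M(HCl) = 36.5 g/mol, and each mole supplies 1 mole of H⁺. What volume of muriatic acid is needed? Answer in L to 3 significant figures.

153 L

Alkalinity to neutralize: (229 − 190) = 39 mg/L as CaCO₃ × 930,000 L = 36,270 g as CaCO₃.
Equivalents of H⁺ required: 36,270 ÷ 50 g/eq = 725.4 eq = 725.4 mol HCl.
Mass of HCl: 725.4 × 36.5 = 26,480 g.
Mass of 14.7% solution: 26,480 / 0.147 = 180,100 g.
Volume: 180,100 g ÷ 1.18 g/mL = 152,600 mL.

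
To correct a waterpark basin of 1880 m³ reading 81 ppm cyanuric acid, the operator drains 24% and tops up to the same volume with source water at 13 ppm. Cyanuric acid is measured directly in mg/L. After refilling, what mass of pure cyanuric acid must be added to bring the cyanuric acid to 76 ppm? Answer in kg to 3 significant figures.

Volume: 1880 m³ = 1,880,000 L.
After draining 24% and refilling: 81 × 0.76 + 13 × 0.24 = 64.68 ppm.
Deficit to target: 76 − 64.68 = 11.32 mg/L.
Mass: 11.32 mg/L × 1,880,000 L = 21,280 g cyanuric acid.

21.3 kg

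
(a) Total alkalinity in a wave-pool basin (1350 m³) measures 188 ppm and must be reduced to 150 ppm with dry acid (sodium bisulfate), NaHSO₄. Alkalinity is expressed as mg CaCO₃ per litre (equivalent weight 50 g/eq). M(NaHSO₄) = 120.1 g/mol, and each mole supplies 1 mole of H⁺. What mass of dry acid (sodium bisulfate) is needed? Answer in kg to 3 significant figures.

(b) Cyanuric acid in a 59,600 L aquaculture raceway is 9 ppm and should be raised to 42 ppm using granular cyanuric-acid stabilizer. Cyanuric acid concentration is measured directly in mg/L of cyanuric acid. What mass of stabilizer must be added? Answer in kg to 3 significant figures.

(a) 123 kg; (b) 1.97 kg

(a) Volume: 1350 m³ = 1,350,000 L.
(a) Alkalinity to neutralize: (188 − 150) = 38 mg/L as CaCO₃ × 1,350,000 L = 51,300 g as CaCO₃.
(a) Equivalents of H⁺ required: 51,300 ÷ 50 g/eq = 1026 eq = 1026 mol NaHSO₄.
(a) Mass of NaHSO₄: 1026 × 120.1 = 123,200 g.

(b) CYA to add: (42 − 9) = 33 mg/L × 59,600 L = 1967 g cyanuric acid.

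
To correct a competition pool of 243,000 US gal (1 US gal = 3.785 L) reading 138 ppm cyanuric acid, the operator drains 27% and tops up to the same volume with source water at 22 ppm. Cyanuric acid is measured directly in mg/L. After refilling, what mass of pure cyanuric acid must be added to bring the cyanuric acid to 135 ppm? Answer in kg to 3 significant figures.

26.0 kg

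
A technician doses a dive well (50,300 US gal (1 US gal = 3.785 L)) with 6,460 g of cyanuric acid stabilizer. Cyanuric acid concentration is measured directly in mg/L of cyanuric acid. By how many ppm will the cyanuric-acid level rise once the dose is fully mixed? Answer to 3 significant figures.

33.9 ppm

Volume: 50,300 US gal × 3.785 L/gal = 190,386 L.
Rise: 6,460 g / 190,386 L × 1000 = 33.93 mg/L.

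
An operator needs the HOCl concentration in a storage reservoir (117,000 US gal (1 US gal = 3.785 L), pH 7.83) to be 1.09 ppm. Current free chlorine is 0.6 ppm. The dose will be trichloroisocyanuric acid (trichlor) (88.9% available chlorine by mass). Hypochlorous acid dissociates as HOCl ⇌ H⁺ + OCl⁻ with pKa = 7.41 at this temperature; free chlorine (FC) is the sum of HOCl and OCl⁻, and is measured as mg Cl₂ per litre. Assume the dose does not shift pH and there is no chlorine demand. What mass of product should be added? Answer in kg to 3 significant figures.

1.67 kg

Volume: 117,000 US gal × 3.785 L/gal = 442,845 L.
[OCl⁻]/[HOCl] = 10^(pH − pKa) = 10^(7.83 − 7.41) = 2.63; fraction as HOCl = 1/(1 + 2.63) = 0.2755.
Free chlorine required for 1.09 ppm HOCl: 1.09 / 0.2755 = 3.957 ppm.
FC to add: 3.957 − 0.6 = 3.357 mg/L as Cl₂.
Cl₂ equivalent: 3.357 mg/L × 442,845 L = 1487 g.
Product at 88.9% available Cl: 1487 / 0.889 = 1672 g.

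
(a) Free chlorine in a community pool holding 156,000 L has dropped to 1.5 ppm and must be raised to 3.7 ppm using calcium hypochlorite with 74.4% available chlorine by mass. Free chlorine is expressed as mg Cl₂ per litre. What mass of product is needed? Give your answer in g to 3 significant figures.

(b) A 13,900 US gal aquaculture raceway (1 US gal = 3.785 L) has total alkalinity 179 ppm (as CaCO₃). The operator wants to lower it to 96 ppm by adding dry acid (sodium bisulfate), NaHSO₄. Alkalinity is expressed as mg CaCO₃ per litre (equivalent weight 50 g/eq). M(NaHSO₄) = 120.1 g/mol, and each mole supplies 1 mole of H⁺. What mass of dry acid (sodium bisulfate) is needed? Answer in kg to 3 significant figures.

(a) Chlorine deficit: 3.7 − 1.5 = 2.2 ppm = 2.2 mg/L as Cl₂.
(a) Cl₂ equivalent needed: 2.2 mg/L × 156,000 L = 343,200 mg = 343.2 g.
(a) Product at 74.4% available chlorine: 343.2 / 0.744 = 461.3 g.

(b) Volume: 13,900 US gal × 3.785 L/gal = 52,612 L.
(b) Alkalinity to neutralize: (179 − 96) = 83 mg/L as CaCO₃ × 52,612 L = 4367 g as CaCO₃.
(b) Equivalents of H⁺ required: 4367 ÷ 50 g/eq = 87.34 eq = 87.34 mol NaHSO₄.
(b) Mass of NaHSO₄: 87.34 × 120.1 = 10,490 g.

(a) 461 g; (b) 10.5 kg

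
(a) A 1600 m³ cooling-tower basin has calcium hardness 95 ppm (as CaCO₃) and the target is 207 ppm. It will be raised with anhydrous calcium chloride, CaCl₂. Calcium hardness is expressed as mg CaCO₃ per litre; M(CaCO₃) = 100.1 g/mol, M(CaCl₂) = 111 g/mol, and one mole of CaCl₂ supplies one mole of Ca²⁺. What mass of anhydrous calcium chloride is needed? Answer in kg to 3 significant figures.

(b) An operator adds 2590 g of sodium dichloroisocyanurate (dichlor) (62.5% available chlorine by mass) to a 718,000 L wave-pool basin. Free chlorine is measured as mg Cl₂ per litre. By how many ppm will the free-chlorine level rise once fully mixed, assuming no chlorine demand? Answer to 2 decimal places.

(a) 199 kg; (b) 2.25 ppm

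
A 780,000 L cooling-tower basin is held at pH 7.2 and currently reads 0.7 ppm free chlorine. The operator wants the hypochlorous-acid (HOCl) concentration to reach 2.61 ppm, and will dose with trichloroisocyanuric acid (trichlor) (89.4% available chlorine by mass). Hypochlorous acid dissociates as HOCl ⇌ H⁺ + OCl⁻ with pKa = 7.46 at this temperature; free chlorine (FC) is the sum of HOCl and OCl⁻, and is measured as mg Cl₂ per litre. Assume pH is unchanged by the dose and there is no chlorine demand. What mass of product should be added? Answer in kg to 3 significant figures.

2.92 kg

[OCl⁻]/[HOCl] = 10^(pH − pKa) = 10^(7.2 − 7.46) = 0.5495; fraction as HOCl = 1/(1 + 0.5495) = 0.6454.
Free chlorine required for 2.61 ppm HOCl: 2.61 / 0.6454 = 4.044 ppm.
FC to add: 4.044 − 0.7 = 3.344 mg/L as Cl₂.
Cl₂ equivalent: 3.344 mg/L × 780,000 L = 2609 g.
Product at 89.4% available Cl: 2609 / 0.894 = 2918 g.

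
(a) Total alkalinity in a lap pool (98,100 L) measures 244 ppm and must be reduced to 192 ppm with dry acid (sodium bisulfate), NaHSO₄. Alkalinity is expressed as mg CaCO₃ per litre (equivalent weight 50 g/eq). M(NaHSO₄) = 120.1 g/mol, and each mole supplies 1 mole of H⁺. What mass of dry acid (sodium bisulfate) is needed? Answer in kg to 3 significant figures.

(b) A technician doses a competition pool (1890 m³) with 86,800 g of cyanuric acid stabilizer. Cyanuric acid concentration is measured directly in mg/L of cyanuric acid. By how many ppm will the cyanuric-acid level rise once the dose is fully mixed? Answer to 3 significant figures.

(a) 12.3 kg; (b) 45.9 ppm

(a) Alkalinity to neutralize: (244 − 192) = 52 mg/L as CaCO₃ × 98,100 L = 5101 g as CaCO₃.
(a) Equivalents of H⁺ required: 5101 ÷ 50 g/eq = 102 eq = 102 mol NaHSO₄.
(a) Mass of NaHSO₄: 102 × 120.1 = 12,250 g.

(b) Volume: 1890 m³ = 1,890,000 L.
(b) Rise: 86,800 g / 1,890,000 L × 1000 = 45.93 mg/L.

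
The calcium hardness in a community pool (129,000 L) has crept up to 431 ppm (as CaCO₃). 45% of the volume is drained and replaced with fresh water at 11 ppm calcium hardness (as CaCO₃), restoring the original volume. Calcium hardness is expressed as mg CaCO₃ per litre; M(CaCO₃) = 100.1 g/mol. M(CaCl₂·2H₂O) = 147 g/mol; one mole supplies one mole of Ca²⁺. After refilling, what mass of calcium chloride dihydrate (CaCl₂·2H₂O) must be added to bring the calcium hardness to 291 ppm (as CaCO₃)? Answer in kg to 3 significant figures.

After draining 45% and refilling: 431 × 0.55 + 11 × 0.45 = 242 ppm.
Deficit to target: 291 − 242 = 49 mg/L.
As CaCO₃: 49 mg/L × 129,000 L = 6321 g; ÷ 100.1 = 63.15 mol Ca²⁺.
Mass: 63.15 × 147 = 9283 g.

9.28 kg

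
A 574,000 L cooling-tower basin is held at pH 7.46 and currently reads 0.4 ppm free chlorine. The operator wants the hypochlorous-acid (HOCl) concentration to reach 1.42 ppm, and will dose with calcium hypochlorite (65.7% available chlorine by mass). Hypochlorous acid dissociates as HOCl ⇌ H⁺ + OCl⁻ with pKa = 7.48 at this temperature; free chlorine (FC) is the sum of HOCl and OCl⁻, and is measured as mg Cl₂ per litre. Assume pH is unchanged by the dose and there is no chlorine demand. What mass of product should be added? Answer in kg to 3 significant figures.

2.08 kg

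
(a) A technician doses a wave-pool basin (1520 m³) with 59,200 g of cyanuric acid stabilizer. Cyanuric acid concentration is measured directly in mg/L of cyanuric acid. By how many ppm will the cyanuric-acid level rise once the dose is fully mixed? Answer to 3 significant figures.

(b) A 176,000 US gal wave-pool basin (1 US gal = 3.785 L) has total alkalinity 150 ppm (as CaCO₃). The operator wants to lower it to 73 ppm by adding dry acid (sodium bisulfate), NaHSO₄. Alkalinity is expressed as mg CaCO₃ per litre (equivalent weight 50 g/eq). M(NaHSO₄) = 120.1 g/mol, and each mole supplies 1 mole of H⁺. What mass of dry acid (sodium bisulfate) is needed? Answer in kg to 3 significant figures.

(a) 38.9 ppm; (b) 123 kg

(a) Volume: 1520 m³ = 1,520,000 L.
(a) Rise: 59,200 g / 1,520,000 L × 1000 = 38.95 mg/L.

(b) Volume: 176,000 US gal × 3.785 L/gal = 666,160 L.
(b) Alkalinity to neutralize: (150 − 73) = 77 mg/L as CaCO₃ × 666,160 L = 51,290 g as CaCO₃.
(b) Equivalents of H⁺ required: 51,290 ÷ 50 g/eq = 1026 eq = 1026 mol NaHSO₄.
(b) Mass of NaHSO₄: 1026 × 120.1 = 123,200 g.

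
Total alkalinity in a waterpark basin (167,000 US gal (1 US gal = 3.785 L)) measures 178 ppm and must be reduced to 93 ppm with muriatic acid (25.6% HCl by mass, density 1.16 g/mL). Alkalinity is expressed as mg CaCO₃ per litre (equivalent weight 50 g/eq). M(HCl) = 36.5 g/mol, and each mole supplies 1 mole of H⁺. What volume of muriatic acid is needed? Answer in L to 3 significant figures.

Volume: 167,000 US gal × 3.785 L/gal = 632,095 L.
Alkalinity to neutralize: (178 − 93) = 85 mg/L as CaCO₃ × 632,095 L = 53,730 g as CaCO₃.
Equivalents of H⁺ required: 53,730 ÷ 50 g/eq = 1075 eq = 1075 mol HCl.
Mass of HCl: 1075 × 36.5 = 39,220 g.
Mass of 25.6% solution: 39,220 / 0.256 = 153,200 g.
Volume: 153,200 g ÷ 1.16 g/mL = 132,100 mL.

132 L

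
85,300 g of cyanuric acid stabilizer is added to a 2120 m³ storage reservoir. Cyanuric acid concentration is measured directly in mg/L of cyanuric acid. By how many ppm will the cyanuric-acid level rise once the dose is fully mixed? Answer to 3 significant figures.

Volume: 2120 m³ = 2,120,000 L.
Rise: 85,300 g / 2,120,000 L × 1000 = 40.24 mg/L.

40.2 ppm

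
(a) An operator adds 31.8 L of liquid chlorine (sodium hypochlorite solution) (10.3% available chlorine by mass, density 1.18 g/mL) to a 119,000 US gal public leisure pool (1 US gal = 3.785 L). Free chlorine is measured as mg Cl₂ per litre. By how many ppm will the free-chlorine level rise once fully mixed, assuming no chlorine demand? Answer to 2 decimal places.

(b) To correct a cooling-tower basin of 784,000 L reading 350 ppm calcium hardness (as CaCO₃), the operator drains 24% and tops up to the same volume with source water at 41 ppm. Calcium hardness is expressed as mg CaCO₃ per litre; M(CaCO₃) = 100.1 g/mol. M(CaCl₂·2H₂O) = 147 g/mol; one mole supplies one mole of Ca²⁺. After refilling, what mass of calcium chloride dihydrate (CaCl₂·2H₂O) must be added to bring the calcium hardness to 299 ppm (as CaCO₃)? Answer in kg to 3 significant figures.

(a) Volume: 119,000 US gal × 3.785 L/gal = 450,415 L.
(a) Mass of solution: 31.8 L × 1000 mL/L × 1.18 g/mL = 37,520 g.
(a) Available chlorine delivered: 37,520 g × 0.103 = 3865 g as Cl₂.
(a) Concentration rise: 3865 g / 450,415 L = 8.581 mg/L = 8.58 ppm.

(b) After draining 24% and refilling: 350 × 0.76 + 41 × 0.24 = 275.84 ppm.
(b) Deficit to target: 299 − 275.84 = 23.16 mg/L.
(b) As CaCO₃: 23.16 mg/L × 784,000 L = 18,160 g; ÷ 100.1 = 181.4 mol Ca²⁺.
(b) Mass: 181.4 × 147 = 26,660 g.

(a) 8.58 ppm; (b) 26.7 kg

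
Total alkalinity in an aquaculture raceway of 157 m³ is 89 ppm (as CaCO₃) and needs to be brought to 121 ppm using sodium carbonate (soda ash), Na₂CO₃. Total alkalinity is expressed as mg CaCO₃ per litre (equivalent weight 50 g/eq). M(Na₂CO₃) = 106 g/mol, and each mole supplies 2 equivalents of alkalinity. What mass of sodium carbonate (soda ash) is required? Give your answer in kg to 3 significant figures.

Volume: 157 m³ = 157,000 L.
Alkalinity to add: (121 − 89) = 32 mg/L as CaCO₃ × 157,000 L = 5024 g as CaCO₃.
Equivalents: 5024 g ÷ 50 g/eq = 100.5 eq.
Each mole of Na₂CO₃ supplies 2 eq, so 100.5 / 2 = 50.24 mol.
Mass: 50.24 mol × 106 g/mol = 5325 g.

5.33 kg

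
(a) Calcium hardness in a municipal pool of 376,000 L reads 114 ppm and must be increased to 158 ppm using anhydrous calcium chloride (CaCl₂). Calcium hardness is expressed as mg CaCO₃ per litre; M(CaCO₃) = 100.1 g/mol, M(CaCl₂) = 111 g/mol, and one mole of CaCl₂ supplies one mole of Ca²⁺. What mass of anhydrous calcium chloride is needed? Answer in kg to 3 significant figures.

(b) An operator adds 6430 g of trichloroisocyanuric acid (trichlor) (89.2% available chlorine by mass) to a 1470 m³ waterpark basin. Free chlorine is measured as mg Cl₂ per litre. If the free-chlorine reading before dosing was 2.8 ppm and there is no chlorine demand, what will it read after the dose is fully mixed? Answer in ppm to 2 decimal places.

(a) 18.3 kg; (b) 6.70 ppm

(a) Hardness to add: (158 − 114) = 44 mg/L as CaCO₃ × 376,000 L = 16,540 g as CaCO₃.
(a) Moles of Ca²⁺ (1 mol Ca²⁺ ≡ 1 mol CaCO₃): 16,540 / 100.1 g/mol = 165.3 mol.
(a) Mass of CaCl₂: 165.3 × 111 = 18,350 g.

(b) Volume: 1470 m³ = 1,470,000 L.
(b) Available chlorine delivered: 6430 g × 0.892 = 5736 g as Cl₂.
(b) Concentration rise: 5736 g / 1,470,000 L = 3.902 mg/L = 3.90 ppm.
(b) Final FC: 2.8 + 3.90 = 6.70 ppm.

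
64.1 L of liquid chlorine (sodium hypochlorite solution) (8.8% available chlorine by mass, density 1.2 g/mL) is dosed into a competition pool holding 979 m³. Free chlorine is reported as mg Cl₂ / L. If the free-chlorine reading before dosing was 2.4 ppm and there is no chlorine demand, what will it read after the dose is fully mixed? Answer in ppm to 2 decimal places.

Volume: 979 m³ = 979,000 L.
Mass of solution: 64.1 L × 1000 mL/L × 1.2 g/mL = 76,920 g.
Available chlorine delivered: 76,920 g × 0.088 = 6769 g as Cl₂.
Concentration rise: 6769 g / 979,000 L = 6.914 mg/L = 6.91 ppm.
Final FC: 2.4 + 6.91 = 9.31 ppm.

9.31 ppm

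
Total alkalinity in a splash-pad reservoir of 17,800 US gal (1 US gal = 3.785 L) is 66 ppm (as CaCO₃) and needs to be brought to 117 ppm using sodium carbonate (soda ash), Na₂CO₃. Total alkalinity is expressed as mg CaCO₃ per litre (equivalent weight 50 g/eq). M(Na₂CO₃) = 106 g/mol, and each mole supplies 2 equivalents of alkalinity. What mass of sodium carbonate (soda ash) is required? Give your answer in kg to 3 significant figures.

3.64 kg

Volume: 17,800 US gal × 3.785 L/gal = 67,373 L.
Alkalinity to add: (117 − 66) = 51 mg/L as CaCO₃ × 67,373 L = 3436 g as CaCO₃.
Equivalents: 3436 g ÷ 50 g/eq = 68.72 eq.
Each mole of Na₂CO₃ supplies 2 eq, so 68.72 / 2 = 34.36 mol.
Mass: 34.36 mol × 106 g/mol = 3642 g.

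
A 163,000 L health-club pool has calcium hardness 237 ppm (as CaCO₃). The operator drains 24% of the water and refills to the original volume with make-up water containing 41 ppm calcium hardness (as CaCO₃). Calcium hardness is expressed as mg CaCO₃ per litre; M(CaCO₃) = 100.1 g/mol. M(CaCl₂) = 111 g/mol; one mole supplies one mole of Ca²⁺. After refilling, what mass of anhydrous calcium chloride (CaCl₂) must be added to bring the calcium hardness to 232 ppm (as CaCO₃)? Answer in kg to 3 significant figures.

7.60 kg

After draining 24% and refilling: 237 × 0.76 + 41 × 0.24 = 189.96 ppm.
Deficit to target: 232 − 189.96 = 42.04 mg/L.
As CaCO₃: 42.04 mg/L × 163,000 L = 6853 g; ÷ 100.1 = 68.46 mol Ca²⁺.
Mass: 68.46 × 111 = 7599 g.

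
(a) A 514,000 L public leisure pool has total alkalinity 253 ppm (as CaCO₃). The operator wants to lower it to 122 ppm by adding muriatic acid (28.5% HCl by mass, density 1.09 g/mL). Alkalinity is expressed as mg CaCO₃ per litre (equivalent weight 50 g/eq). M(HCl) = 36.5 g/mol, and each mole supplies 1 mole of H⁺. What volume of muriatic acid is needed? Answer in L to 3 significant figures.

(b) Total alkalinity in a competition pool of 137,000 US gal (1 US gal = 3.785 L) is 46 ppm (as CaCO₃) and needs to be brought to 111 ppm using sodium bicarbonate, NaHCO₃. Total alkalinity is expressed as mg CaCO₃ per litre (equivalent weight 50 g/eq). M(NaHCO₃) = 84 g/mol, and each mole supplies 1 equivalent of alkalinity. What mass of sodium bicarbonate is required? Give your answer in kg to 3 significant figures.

(a) Alkalinity to neutralize: (253 − 122) = 131 mg/L as CaCO₃ × 514,000 L = 67,330 g as CaCO₃.
(a) Equivalents of H⁺ required: 67,330 ÷ 50 g/eq = 1347 eq = 1347 mol HCl.
(a) Mass of HCl: 1347 × 36.5 = 49,150 g.
(a) Mass of 28.5% solution: 49,150 / 0.285 = 172,500 g.
(a) Volume: 172,500 g ÷ 1.09 g/mL = 158,200 mL.

(b) Volume: 137,000 US gal × 3.785 L/gal = 518,545 L.
(b) Alkalinity to add: (111 − 46) = 65 mg/L as CaCO₃ × 518,545 L = 33,710 g as CaCO₃.
(b) Equivalents: 33,710 g ÷ 50 g/eq = 674.1 eq.
(b) NaHCO₃ supplies 1 eq per mole → 674.1 mol.
(b) Mass: 674.1 mol × 84 g/mol = 56,630 g.

(a) 158 L; (b) 56.6 kg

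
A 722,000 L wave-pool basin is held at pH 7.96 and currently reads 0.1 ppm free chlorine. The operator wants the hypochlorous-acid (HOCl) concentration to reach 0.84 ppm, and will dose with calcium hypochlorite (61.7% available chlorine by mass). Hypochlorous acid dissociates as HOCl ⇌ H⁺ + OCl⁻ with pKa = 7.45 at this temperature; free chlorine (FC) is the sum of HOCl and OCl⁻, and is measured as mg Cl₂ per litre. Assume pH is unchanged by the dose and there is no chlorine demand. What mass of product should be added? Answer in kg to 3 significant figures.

[OCl⁻]/[HOCl] = 10^(pH − pKa) = 10^(7.96 − 7.45) = 3.236; fraction as HOCl = 1/(1 + 3.236) = 0.2361.
Free chlorine required for 0.84 ppm HOCl: 0.84 / 0.2361 = 3.558 ppm.
FC to add: 3.558 − 0.1 = 3.458 mg/L as Cl₂.
Cl₂ equivalent: 3.458 mg/L × 722,000 L = 2497 g.
Product at 61.7% available Cl: 2497 / 0.617 = 4047 g.

4.05 kg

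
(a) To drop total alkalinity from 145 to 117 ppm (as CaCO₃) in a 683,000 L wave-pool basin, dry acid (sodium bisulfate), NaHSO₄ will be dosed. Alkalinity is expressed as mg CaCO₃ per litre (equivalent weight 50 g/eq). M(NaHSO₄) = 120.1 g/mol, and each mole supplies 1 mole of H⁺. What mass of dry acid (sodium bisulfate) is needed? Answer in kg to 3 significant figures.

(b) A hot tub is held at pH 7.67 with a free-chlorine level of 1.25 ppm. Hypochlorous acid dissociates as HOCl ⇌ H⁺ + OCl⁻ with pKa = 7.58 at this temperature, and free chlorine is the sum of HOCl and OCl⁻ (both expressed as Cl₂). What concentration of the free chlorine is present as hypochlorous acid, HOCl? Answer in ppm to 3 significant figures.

(a) Alkalinity to neutralize: (145 − 117) = 28 mg/L as CaCO₃ × 683,000 L = 19,120 g as CaCO₃.
(a) Equivalents of H⁺ required: 19,120 ÷ 50 g/eq = 382.5 eq = 382.5 mol NaHSO₄.
(a) Mass of NaHSO₄: 382.5 × 120.1 = 45,940 g.

(b) [OCl⁻]/[HOCl] = 10^(pH − pKa) = 10^(7.67 − 7.58) = 10^0.09 = 1.23.
(b) Fraction as HOCl = 1 / (1 + 1.23) = 0.4484.
(b) HOCl = 0.4484 × 1.25 ppm = 0.5605 ppm.

(a) 45.9 kg; (b) 0.560 ppm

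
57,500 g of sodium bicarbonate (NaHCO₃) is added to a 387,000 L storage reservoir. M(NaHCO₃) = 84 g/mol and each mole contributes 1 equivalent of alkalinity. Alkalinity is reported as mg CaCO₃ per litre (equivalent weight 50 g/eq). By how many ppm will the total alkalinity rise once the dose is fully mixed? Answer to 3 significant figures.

88.4 ppm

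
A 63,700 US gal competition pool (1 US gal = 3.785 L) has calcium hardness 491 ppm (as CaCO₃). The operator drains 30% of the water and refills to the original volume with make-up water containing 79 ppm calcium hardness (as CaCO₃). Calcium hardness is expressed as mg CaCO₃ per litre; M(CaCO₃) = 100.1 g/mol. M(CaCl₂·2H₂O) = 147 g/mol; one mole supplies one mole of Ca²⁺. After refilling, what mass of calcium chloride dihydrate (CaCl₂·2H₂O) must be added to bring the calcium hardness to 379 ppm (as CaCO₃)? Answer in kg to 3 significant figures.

4.11 kg

Volume: 63,700 US gal × 3.785 L/gal = 241,104 L.
After draining 30% and refilling: 491 × 0.70 + 79 × 0.30 = 367.4 ppm.
Deficit to target: 379 − 367.4 = 11.6 mg/L.
As CaCO₃: 11.6 mg/L × 241,104 L = 2797 g; ÷ 100.1 = 27.94 mol Ca²⁺.
Mass: 27.94 × 147 = 4107 g.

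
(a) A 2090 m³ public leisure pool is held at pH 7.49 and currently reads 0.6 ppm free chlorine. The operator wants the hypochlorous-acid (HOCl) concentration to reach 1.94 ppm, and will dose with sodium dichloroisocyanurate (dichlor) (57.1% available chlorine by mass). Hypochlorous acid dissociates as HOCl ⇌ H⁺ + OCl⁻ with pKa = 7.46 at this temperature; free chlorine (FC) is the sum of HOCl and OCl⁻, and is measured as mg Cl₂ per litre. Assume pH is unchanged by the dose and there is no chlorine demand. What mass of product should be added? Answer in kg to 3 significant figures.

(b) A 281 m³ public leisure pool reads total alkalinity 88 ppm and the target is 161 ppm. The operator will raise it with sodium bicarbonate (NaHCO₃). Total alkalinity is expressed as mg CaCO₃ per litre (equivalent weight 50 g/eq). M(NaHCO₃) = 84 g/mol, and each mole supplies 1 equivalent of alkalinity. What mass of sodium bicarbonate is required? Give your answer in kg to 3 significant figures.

(a) Volume: 2090 m³ = 2,090,000 L.
(a) [OCl⁻]/[HOCl] = 10^(pH − pKa) = 10^(7.49 − 7.46) = 1.072; fraction as HOCl = 1/(1 + 1.072) = 0.4827.
(a) Free chlorine required for 1.94 ppm HOCl: 1.94 / 0.4827 = 4.019 ppm.
(a) FC to add: 4.019 − 0.6 = 3.419 mg/L as Cl₂.
(a) Cl₂ equivalent: 3.419 mg/L × 2,090,000 L = 7145 g.
(a) Product at 57.1% available Cl: 7145 / 0.571 = 12,510 g.

(b) Volume: 281 m³ = 281,000 L.
(b) Alkalinity to add: (161 − 88) = 73 mg/L as CaCO₃ × 281,000 L = 20,510 g as CaCO₃.
(b) Equivalents: 20,510 g ÷ 50 g/eq = 410.3 eq.
(b) NaHCO₃ supplies 1 eq per mole → 410.3 mol.
(b) Mass: 410.3 mol × 84 g/mol = 34,460 g.

(a) 12.5 kg; (b) 34.5 kg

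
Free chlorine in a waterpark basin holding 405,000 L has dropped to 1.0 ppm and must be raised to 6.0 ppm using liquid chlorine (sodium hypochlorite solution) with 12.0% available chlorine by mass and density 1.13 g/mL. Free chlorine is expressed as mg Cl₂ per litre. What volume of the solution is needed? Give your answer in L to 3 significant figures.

14.9 L

Chlorine deficit: 6.0 − 1.0 = 5 ppm = 5 mg/L as Cl₂.
Cl₂ equivalent needed: 5 mg/L × 405,000 L = 2,025,000 mg = 2025 g.
Product at 12.0% available chlorine: 2025 / 0.12 = 16,880 g.
Volume at density 1.13 g/mL: 16,880 g ÷ 1.13 g/mL = 14,930 mL.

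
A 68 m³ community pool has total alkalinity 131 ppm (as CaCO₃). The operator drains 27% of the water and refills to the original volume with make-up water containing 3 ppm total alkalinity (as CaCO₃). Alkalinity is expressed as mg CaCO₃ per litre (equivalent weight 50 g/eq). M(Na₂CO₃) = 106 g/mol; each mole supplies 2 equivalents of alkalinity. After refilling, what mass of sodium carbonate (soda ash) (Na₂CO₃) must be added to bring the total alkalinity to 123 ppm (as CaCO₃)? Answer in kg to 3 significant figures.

Volume: 68 m³ = 68,000 L.
After draining 27% and refilling: 131 × 0.73 + 3 × 0.27 = 96.44 ppm.
Deficit to target: 123 − 96.44 = 26.56 mg/L.
As CaCO₃: 26.56 mg/L × 68,000 L = 1806 g; ÷ 50 g/eq ÷ 2 = 18.06 mol Na₂CO₃.
Mass: 18.06 × 106 = 1914 g.

1.91 kg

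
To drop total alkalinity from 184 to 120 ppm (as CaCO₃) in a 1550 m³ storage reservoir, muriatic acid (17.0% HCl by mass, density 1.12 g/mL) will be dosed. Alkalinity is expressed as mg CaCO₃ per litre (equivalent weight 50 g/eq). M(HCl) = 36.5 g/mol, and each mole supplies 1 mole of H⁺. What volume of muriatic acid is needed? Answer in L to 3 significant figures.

Volume: 1550 m³ = 1,550,000 L.
Alkalinity to neutralize: (184 − 120) = 64 mg/L as CaCO₃ × 1,550,000 L = 99,200 g as CaCO₃.
Equivalents of H⁺ required: 99,200 ÷ 50 g/eq = 1984 eq = 1984 mol HCl.
Mass of HCl: 1984 × 36.5 = 72,420 g.
Mass of 17.0% solution: 72,420 / 0.17 = 426,000 g.
Volume: 426,000 g ÷ 1.12 g/mL = 380,300 mL.

380 L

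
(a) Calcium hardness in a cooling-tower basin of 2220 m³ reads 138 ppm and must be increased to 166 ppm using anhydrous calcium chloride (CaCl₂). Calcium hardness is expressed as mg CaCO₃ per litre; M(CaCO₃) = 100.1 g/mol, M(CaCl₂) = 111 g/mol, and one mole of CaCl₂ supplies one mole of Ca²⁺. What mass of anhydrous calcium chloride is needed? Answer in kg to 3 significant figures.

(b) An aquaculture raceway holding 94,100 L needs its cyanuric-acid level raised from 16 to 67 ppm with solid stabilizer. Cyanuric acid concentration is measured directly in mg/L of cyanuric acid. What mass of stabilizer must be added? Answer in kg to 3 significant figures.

(a) Volume: 2220 m³ = 2,220,000 L.
(a) Hardness to add: (166 − 138) = 28 mg/L as CaCO₃ × 2,220,000 L = 62,160 g as CaCO₃.
(a) Moles of Ca²⁺ (1 mol Ca²⁺ ≡ 1 mol CaCO₃): 62,160 / 100.1 g/mol = 621 mol.
(a) Mass of CaCl₂: 621 × 111 = 68,930 g.

(b) CYA to add: (67 − 16) = 51 mg/L × 94,100 L = 4799 g cyanuric acid.

(a) 68.9 kg; (b) 4.80 kg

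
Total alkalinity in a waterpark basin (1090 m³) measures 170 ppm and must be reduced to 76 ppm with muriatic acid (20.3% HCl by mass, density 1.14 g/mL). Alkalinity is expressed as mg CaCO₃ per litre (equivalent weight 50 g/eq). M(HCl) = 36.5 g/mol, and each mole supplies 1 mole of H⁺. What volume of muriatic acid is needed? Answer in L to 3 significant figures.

323 L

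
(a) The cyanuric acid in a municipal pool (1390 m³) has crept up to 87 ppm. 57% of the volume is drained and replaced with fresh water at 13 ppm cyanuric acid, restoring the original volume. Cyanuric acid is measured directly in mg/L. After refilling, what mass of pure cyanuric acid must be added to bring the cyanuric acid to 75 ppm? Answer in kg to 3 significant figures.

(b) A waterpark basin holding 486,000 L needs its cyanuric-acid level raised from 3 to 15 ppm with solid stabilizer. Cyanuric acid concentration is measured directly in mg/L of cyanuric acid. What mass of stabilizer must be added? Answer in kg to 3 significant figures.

(a) Volume: 1390 m³ = 1,390,000 L.
(a) After draining 57% and refilling: 87 × 0.43 + 13 × 0.57 = 44.82 ppm.
(a) Deficit to target: 75 − 44.82 = 30.18 mg/L.
(a) Mass: 30.18 mg/L × 1,390,000 L = 41,950 g cyanuric acid.

(b) CYA to add: (15 − 3) = 12 mg/L × 486,000 L = 5832 g cyanuric acid.

(a) 42.0 kg; (b) 5.83 kg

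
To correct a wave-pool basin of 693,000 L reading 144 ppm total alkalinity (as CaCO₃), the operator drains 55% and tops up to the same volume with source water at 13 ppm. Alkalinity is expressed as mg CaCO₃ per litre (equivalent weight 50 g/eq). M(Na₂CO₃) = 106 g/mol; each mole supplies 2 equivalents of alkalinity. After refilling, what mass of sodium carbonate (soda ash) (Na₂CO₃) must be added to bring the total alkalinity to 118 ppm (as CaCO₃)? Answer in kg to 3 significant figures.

33.8 kg

After draining 55% and refilling: 144 × 0.45 + 13 × 0.55 = 71.95 ppm.
Deficit to target: 118 − 71.95 = 46.05 mg/L.
As CaCO₃: 46.05 mg/L × 693,000 L = 31,910 g; ÷ 50 g/eq ÷ 2 = 319.1 mol Na₂CO₃.
Mass: 319.1 × 106 = 33,830 g.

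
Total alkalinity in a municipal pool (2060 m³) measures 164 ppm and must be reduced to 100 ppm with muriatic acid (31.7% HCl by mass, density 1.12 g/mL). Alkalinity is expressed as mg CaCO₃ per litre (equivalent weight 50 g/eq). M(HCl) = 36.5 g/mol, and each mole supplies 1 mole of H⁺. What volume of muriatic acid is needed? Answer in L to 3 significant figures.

271 L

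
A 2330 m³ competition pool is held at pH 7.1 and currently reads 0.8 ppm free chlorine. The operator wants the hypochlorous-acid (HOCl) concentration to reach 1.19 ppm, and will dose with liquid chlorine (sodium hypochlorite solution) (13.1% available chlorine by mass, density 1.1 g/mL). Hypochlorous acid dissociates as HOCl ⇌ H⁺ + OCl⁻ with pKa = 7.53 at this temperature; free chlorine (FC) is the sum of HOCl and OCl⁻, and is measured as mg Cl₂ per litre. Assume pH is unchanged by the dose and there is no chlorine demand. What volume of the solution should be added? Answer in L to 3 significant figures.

13.5 L

Volume: 2330 m³ = 2,330,000 L.
[OCl⁻]/[HOCl] = 10^(pH − pKa) = 10^(7.1 − 7.53) = 0.3715; fraction as HOCl = 1/(1 + 0.3715) = 0.7291.
Free chlorine required for 1.19 ppm HOCl: 1.19 / 0.7291 = 1.632 ppm.
FC to add: 1.632 − 0.8 = 0.8321 mg/L as Cl₂.
Cl₂ equivalent: 0.8321 mg/L × 2,330,000 L = 1939 g.
Product at 13.1% available Cl: 1939 / 0.131 = 14,800 g.
Volume: 14,800 g ÷ 1.1 g/mL = 13,450 mL.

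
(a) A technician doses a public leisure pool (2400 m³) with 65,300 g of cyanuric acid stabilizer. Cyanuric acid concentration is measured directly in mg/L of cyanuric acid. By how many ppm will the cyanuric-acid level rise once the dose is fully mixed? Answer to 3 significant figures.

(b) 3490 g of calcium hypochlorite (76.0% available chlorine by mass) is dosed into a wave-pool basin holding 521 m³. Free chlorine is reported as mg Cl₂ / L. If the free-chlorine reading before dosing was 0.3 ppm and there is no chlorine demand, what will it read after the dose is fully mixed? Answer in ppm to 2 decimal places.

(a) 27.2 ppm; (b) 5.39 ppm

(a) Volume: 2400 m³ = 2,400,000 L.
(a) Rise: 65,300 g / 2,400,000 L × 1000 = 27.21 mg/L.

(b) Volume: 521 m³ = 521,000 L.
(b) Available chlorine delivered: 3490 g × 0.76 = 2652 g as Cl₂.
(b) Concentration rise: 2652 g / 521,000 L = 5.091 mg/L = 5.09 ppm.
(b) Final FC: 0.3 + 5.09 = 5.39 ppm.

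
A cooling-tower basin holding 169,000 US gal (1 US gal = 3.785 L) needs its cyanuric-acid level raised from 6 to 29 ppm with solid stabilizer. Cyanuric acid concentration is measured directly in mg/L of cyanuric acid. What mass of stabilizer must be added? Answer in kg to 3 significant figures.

14.7 kg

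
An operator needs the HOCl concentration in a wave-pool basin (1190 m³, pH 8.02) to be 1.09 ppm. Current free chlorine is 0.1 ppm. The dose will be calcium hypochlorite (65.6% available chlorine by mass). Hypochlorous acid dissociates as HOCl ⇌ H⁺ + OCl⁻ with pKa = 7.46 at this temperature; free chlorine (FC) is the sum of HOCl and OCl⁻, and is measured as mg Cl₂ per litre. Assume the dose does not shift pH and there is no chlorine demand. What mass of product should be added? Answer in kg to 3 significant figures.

8.97 kg

Volume: 1190 m³ = 1,190,000 L.
[OCl⁻]/[HOCl] = 10^(pH − pKa) = 10^(8.02 − 7.46) = 3.631; fraction as HOCl = 1/(1 + 3.631) = 0.2159.
Free chlorine required for 1.09 ppm HOCl: 1.09 / 0.2159 = 5.048 ppm.
FC to add: 5.048 − 0.1 = 4.948 mg/L as Cl₂.
Cl₂ equivalent: 4.948 mg/L × 1,190,000 L = 5888 g.
Product at 65.6% available Cl: 5888 / 0.656 = 8975 g.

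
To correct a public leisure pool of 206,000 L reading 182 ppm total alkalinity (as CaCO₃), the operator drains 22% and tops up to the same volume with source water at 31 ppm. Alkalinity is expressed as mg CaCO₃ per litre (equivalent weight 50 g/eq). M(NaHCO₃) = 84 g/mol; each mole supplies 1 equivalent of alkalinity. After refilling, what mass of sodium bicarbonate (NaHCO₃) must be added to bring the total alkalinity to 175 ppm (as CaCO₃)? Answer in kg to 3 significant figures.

After draining 22% and refilling: 182 × 0.78 + 31 × 0.22 = 148.78 ppm.
Deficit to target: 175 − 148.78 = 26.22 mg/L.
As CaCO₃: 26.22 mg/L × 206,000 L = 5401 g; ÷ 50 g/eq ÷ 1 = 108 mol NaHCO₃.
Mass: 108 × 84 = 9074 g.

9.07 kg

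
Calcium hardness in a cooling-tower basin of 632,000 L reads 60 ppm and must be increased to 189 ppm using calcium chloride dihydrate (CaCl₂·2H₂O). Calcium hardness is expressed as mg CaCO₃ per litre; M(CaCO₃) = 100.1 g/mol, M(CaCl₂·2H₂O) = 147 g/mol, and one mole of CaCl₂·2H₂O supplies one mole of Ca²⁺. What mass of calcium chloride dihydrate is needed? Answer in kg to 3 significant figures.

120 kg

Hardness to add: (189 − 60) = 129 mg/L as CaCO₃ × 632,000 L = 81,530 g as CaCO₃.
Moles of Ca²⁺ (1 mol Ca²⁺ ≡ 1 mol CaCO₃): 81,530 / 100.1 g/mol = 814.5 mol.
Mass of CaCl₂·2H₂O: 814.5 × 147 = 119,700 g.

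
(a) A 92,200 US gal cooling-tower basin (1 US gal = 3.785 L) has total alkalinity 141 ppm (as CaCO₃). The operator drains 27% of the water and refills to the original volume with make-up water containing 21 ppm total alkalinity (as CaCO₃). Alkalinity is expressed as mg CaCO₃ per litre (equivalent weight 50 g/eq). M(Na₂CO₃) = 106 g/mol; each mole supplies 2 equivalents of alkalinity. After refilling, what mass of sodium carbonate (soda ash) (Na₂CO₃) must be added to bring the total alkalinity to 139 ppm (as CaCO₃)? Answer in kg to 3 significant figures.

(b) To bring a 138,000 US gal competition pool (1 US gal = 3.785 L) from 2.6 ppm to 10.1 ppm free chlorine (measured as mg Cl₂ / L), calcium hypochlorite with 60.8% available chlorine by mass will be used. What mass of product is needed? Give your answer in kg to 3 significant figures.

(a) Volume: 92,200 US gal × 3.785 L/gal = 348,977 L.
(a) After draining 27% and refilling: 141 × 0.73 + 21 × 0.27 = 108.6 ppm.
(a) Deficit to target: 139 − 108.6 = 30.4 mg/L.
(a) As CaCO₃: 30.4 mg/L × 348,977 L = 10,610 g; ÷ 50 g/eq ÷ 2 = 106.1 mol Na₂CO₃.
(a) Mass: 106.1 × 106 = 11,250 g.

(b) Volume: 138,000 US gal × 3.785 L/gal = 522,330 L.
(b) Chlorine deficit: 10.1 − 2.6 = 7.5 ppm = 7.5 mg/L as Cl₂.
(b) Cl₂ equivalent needed: 7.5 mg/L × 522,330 L = 3,917,000 mg = 3917 g.
(b) Product at 60.8% available chlorine: 3917 / 0.608 = 6443 g.

(a) 11.2 kg; (b) 6.44 kg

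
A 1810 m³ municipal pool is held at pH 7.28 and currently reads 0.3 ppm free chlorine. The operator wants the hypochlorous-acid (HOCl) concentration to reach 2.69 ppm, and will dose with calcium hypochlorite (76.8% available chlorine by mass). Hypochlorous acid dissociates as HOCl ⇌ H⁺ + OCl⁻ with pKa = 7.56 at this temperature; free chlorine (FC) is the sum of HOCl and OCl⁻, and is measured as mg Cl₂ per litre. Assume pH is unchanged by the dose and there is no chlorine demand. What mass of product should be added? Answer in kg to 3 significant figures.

8.96 kg

Volume: 1810 m³ = 1,810,000 L.
[OCl⁻]/[HOCl] = 10^(pH − pKa) = 10^(7.28 − 7.56) = 0.5248; fraction as HOCl = 1/(1 + 0.5248) = 0.6558.
Free chlorine required for 2.69 ppm HOCl: 2.69 / 0.6558 = 4.102 ppm.
FC to add: 4.102 − 0.3 = 3.802 mg/L as Cl₂.
Cl₂ equivalent: 3.802 mg/L × 1,810,000 L = 6881 g.
Product at 76.8% available Cl: 6881 / 0.768 = 8960 g.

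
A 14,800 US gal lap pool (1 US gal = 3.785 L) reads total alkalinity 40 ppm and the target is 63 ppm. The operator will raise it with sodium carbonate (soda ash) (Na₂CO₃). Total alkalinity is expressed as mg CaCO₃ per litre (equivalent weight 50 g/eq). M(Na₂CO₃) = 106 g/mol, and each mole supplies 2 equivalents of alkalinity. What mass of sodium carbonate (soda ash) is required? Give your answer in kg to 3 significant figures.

Volume: 14,800 US gal × 3.785 L/gal = 56,018 L.
Alkalinity to add: (63 − 40) = 23 mg/L as CaCO₃ × 56,018 L = 1288 g as CaCO₃.
Equivalents: 1288 g ÷ 50 g/eq = 25.77 eq.
Each mole of Na₂CO₃ supplies 2 eq, so 25.77 / 2 = 12.88 mol.
Mass: 12.88 mol × 106 g/mol = 1366 g.

1.37 kg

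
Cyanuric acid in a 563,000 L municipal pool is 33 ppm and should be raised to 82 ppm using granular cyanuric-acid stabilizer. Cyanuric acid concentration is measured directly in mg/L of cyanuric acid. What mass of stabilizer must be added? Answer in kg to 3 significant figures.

27.6 kg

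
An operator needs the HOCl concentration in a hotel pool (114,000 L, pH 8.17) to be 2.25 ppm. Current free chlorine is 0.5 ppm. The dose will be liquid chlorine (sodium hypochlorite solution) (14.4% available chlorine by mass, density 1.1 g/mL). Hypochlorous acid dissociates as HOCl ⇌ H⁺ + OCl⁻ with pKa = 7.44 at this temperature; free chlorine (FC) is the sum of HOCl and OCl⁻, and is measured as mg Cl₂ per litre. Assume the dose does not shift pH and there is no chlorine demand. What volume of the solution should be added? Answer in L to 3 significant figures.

9.96 L

[OCl⁻]/[HOCl] = 10^(pH − pKa) = 10^(8.17 − 7.44) = 5.37; fraction as HOCl = 1/(1 + 5.37) = 0.157.
Free chlorine required for 2.25 ppm HOCl: 2.25 / 0.157 = 14.33 ppm.
FC to add: 14.33 − 0.5 = 13.83 mg/L as Cl₂.
Cl₂ equivalent: 13.83 mg/L × 114,000 L = 1577 g.
Product at 14.4% available Cl: 1577 / 0.144 = 10,950 g.
Volume: 10,950 g ÷ 1.1 g/mL = 9956 mL.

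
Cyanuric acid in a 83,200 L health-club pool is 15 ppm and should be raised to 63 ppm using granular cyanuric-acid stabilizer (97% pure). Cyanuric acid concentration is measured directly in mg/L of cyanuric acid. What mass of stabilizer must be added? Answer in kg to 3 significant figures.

CYA to add: (63 − 15) = 48 mg/L × 83,200 L = 3994 g cyanuric acid.
At 97% purity: 3994 / 0.97 = 4117 g product.

4.12 kg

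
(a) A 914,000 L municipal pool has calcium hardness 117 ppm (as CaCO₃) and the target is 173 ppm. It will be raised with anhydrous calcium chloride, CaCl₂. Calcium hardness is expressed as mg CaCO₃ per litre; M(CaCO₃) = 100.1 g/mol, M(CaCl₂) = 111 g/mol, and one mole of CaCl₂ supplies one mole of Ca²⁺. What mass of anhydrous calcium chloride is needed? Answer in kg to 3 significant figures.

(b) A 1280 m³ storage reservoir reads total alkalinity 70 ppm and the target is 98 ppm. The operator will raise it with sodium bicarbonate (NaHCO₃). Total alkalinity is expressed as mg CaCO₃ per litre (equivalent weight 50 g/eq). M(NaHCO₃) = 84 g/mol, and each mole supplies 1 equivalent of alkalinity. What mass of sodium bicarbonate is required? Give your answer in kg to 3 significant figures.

(a) 56.8 kg; (b) 60.2 kg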